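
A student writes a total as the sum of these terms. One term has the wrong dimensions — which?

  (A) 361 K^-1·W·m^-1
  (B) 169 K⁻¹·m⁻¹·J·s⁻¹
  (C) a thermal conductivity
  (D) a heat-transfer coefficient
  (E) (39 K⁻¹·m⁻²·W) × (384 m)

(D)

Dimensions:
  (A) W·m⁻¹·K⁻¹ = J·s⁻¹·m⁻¹·K⁻¹ = kg·m·s⁻³·K⁻¹
  (B) J·s⁻¹·m⁻¹·K⁻¹ = N·m·s⁻¹·m⁻¹·K⁻¹ = kg·m·s⁻³·K⁻¹
  (C) [thermal conductivity] = kg·m·s⁻³·K⁻¹
  (D) [heat-transfer coefficient] = kg·s⁻³·K⁻¹
  (E) [kg·s⁻³·K⁻¹] · [m] = kg·m·s⁻³·K⁻¹
All reduce to kg·m·s⁻³·K⁻¹ except (D), which is kg·s⁻³·K⁻¹.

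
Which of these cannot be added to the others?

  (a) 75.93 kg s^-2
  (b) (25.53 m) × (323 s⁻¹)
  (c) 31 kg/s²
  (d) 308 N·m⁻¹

(b)

Expand each in SI base units:
  (a) kg·s⁻²
  (b) [m] · [s⁻¹] = m·s⁻¹
  (c) kg·s⁻²
  (d) N·m⁻¹ = kg·m·s⁻²·m⁻¹ = kg·s⁻²
All reduce to kg·s⁻² except (b), which is m·s⁻¹.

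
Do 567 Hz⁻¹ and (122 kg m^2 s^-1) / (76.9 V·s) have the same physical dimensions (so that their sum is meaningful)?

No

In SI base units:
  567 Hz⁻¹:  Hz⁻¹ = (s⁻¹)⁻¹ = s
  (122 kg m^2 s^-1) / (76.9 V·s):  [kg·m²·s⁻¹] / [kg·m²·s⁻²·A⁻¹] = s·A
s ≠ s·A, so they cannot be added.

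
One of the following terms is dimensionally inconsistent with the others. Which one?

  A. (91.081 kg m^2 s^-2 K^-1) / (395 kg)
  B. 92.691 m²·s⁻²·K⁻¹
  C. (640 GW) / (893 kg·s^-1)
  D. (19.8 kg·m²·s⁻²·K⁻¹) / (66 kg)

C.

Work out the base dimensions of each:
  A. [kg·m²·s⁻²·K⁻¹] / [kg] = m²·s⁻²·K⁻¹
  B. m²·s⁻²·K⁻¹
  C. [kg·m²·s⁻³] / [kg·s⁻¹] = m²·s⁻²
  D. [kg·m²·s⁻²·K⁻¹] / [kg] = m²·s⁻²·K⁻¹
All reduce to m²·s⁻²·K⁻¹ except C., which is m²·s⁻².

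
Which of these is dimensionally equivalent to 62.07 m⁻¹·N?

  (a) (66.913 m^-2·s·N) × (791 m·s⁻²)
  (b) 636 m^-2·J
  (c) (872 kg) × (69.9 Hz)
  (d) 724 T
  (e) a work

(b)

Reference: N·m⁻¹ = kg·m·s⁻²·m⁻¹ = kg·s⁻².
Each option:
  (a) [kg·m⁻¹·s⁻¹] · [m·s⁻²] = kg·s⁻³
  (b) J·m⁻² = N·m·m⁻² = kg·s⁻²  ← same
  (c) [kg] · [s⁻¹] = kg·s⁻¹
  (d) T = Wb·m⁻² = kg·s⁻²·A⁻¹
  (e) [work] = kg·m²·s⁻²
Only (b) matches kg·s⁻².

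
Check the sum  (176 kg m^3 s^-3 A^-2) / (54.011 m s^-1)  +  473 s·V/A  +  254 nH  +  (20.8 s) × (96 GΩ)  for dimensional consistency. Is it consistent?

Yes

Dimensions:
  (176 kg m^3 s^-3 A^-2) / (54.011 m s^-1):  [kg·m³·s⁻³·A⁻²] / [m·s⁻¹] = kg·m²·s⁻²·A⁻²
  473 s·V/A:  V·s·A⁻¹ = J·C⁻¹·s·A⁻¹ = kg·m²·s⁻²·A⁻²
  254 nH:  H = V·s·A⁻¹ = kg·m²·s⁻²·A⁻²
  (20.8 s) × (96 GΩ):  [s] · [kg·m²·s⁻³·A⁻²] = kg·m²·s⁻²·A⁻²
Every term reduces to kg·m²·s⁻²·A⁻².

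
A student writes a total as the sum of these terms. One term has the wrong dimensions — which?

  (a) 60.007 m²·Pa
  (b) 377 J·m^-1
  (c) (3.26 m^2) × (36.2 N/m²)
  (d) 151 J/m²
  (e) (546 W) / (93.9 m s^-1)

Dimensions:
  (a) Pa·m² = N·m⁻²·m² = kg·m·s⁻²
  (b) J·m⁻¹ = N·m·m⁻¹ = kg·m·s⁻²
  (c) [m²] · [kg·m⁻¹·s⁻²] = kg·m·s⁻²
  (d) J·m⁻² = N·m·m⁻² = kg·s⁻²
  (e) [kg·m²·s⁻³] / [m·s⁻¹] = kg·m·s⁻²
All reduce to kg·m·s⁻² except (d), which is kg·s⁻².

(d)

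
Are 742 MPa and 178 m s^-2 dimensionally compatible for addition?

No

Reduce each to base SI dimensions:
  742 MPa:  Pa = N·m⁻² = kg·m⁻¹·s⁻²
  178 m s^-2:  m·s⁻²
kg·m⁻¹·s⁻² ≠ m·s⁻², so they cannot be added.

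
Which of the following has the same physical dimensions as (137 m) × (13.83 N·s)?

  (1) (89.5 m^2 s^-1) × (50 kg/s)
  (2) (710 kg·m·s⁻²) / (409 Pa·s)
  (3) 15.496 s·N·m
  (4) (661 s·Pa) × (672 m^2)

(3)

Reference: [m] · [kg·m·s⁻¹] = kg·m²·s⁻¹.
Each option:
  (1) [m²·s⁻¹] · [kg·s⁻¹] = kg·m²·s⁻²
  (2) [kg·m·s⁻²] / [kg·m⁻¹·s⁻¹] = m²·s⁻¹
  (3) N·m·s = kg·m·s⁻²·m·s = kg·m²·s⁻¹  ← same
  (4) [kg·m⁻¹·s⁻¹] · [m²] = kg·m·s⁻¹
Only (3) matches kg·m²·s⁻¹.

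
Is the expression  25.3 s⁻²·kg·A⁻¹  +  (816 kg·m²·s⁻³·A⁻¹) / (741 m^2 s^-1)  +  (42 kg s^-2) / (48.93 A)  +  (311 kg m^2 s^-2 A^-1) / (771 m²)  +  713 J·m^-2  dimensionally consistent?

No

Expand each in SI base units:
  25.3 s⁻²·kg·A⁻¹:  kg·s⁻²·A⁻¹
  (816 kg·m²·s⁻³·A⁻¹) / (741 m^2 s^-1):  [kg·m²·s⁻³·A⁻¹] / [m²·s⁻¹] = kg·s⁻²·A⁻¹
  (42 kg s^-2) / (48.93 A):  [kg·s⁻²] / [A] = kg·s⁻²·A⁻¹
  (311 kg m^2 s^-2 A^-1) / (771 m²):  [kg·m²·s⁻²·A⁻¹] / [m²] = kg·s⁻²·A⁻¹
  713 J·m^-2:  J·m⁻² = N·m·m⁻² = kg·s⁻²
The terms do not share a single dimension (kg·s⁻² vs kg·s⁻²·A⁻¹).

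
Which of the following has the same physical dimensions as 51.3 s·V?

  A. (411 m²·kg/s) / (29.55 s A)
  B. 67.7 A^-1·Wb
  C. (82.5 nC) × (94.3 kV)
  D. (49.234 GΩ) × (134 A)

Reference: V·s = J·C⁻¹·s = kg·m²·s⁻²·A⁻¹.
Each option:
  A. [kg·m²·s⁻¹] / [s·A] = kg·m²·s⁻²·A⁻¹  ← same
  B. Wb·A⁻¹ = V·s·A⁻¹ = kg·m²·s⁻²·A⁻²
  C. [s·A] · [kg·m²·s⁻³·A⁻¹] = kg·m²·s⁻²
  D. [kg·m²·s⁻³·A⁻²] · [A] = kg·m²·s⁻³·A⁻¹
Only A. matches kg·m²·s⁻²·A⁻¹.

A.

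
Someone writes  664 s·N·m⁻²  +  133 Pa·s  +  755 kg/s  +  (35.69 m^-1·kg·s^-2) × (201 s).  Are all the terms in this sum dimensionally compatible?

No

Work out the base dimensions of each:
  664 s·N·m⁻²:  N·s·m⁻² = kg·m·s⁻²·s·m⁻² = kg·m⁻¹·s⁻¹
  133 Pa·s:  Pa·s = N·m⁻²·s = kg·m⁻¹·s⁻¹
  755 kg/s:  kg·s⁻¹
  (35.69 m^-1·kg·s^-2) × (201 s):  [kg·m⁻¹·s⁻²] · [s] = kg·m⁻¹·s⁻¹
The terms do not share a single dimension (kg·m⁻¹·s⁻¹ vs kg·s⁻¹).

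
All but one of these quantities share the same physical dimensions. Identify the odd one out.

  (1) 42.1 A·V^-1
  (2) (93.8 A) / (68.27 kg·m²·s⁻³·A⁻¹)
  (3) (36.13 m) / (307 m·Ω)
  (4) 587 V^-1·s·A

Dimensions:
  (1) A·V⁻¹ = A·(J·C⁻¹)⁻¹ = kg⁻¹·m⁻²·s³·A²
  (2) [A] / [kg·m²·s⁻³·A⁻¹] = kg⁻¹·m⁻²·s³·A²
  (3) [m] / [kg·m³·s⁻³·A⁻²] = kg⁻¹·m⁻²·s³·A²
  (4) A·s·V⁻¹ = A·s·(J·C⁻¹)⁻¹ = kg⁻¹·m⁻²·s⁴·A²
All reduce to kg⁻¹·m⁻²·s³·A² except (4), which is kg⁻¹·m⁻²·s⁴·A².

(4)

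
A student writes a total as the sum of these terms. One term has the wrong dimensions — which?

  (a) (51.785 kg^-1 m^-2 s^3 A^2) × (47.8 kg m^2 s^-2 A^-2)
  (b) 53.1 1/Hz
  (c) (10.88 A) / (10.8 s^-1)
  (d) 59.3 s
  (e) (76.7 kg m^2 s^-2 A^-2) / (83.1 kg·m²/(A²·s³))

Work out the base dimensions of each:
  (a) [kg⁻¹·m⁻²·s³·A²] · [kg·m²·s⁻²·A⁻²] = s
  (b) Hz⁻¹ = (s⁻¹)⁻¹ = s
  (c) [A] / [s⁻¹] = s·A
  (d) s
  (e) [kg·m²·s⁻²·A⁻²] / [kg·m²·s⁻³·A⁻²] = s
All reduce to s except (c), which is s·A.

(c)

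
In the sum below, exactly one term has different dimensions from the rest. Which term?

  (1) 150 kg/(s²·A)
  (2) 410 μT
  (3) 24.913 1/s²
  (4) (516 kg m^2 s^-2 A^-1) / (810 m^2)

(3)

Expand each in SI base units:
  (1) kg·s⁻²·A⁻¹
  (2) T = Wb·m⁻² = kg·s⁻²·A⁻¹
  (3) s⁻²
  (4) [kg·m²·s⁻²·A⁻¹] / [m²] = kg·s⁻²·A⁻¹
All reduce to kg·s⁻²·A⁻¹ except (3), which is s⁻².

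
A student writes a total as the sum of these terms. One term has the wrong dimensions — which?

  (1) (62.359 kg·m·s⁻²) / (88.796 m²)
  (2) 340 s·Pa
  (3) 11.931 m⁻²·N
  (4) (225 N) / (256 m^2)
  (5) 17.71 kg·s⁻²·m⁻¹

In SI base units:
  (1) [kg·m·s⁻²] / [m²] = kg·m⁻¹·s⁻²
  (2) Pa·s = N·m⁻²·s = kg·m⁻¹·s⁻¹
  (3) N·m⁻² = kg·m·s⁻²·m⁻² = kg·m⁻¹·s⁻²
  (4) [kg·m·s⁻²] / [m²] = kg·m⁻¹·s⁻²
  (5) kg·m⁻¹·s⁻²
All reduce to kg·m⁻¹·s⁻² except (2), which is kg·m⁻¹·s⁻¹.

(2)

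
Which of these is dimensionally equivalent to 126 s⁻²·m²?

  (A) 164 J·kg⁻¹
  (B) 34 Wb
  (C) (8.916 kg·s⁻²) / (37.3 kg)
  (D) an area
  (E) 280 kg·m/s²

Reference: m²·s⁻².
Each option:
  (A) J·kg⁻¹ = N·m·kg⁻¹ = m²·s⁻²  ← same
  (B) Wb = V·s = kg·m²·s⁻²·A⁻¹
  (C) [kg·s⁻²] / [kg] = s⁻²
  (D) [area] = m²
  (E) kg·m·s⁻²
Only (A) matches m²·s⁻².

(A)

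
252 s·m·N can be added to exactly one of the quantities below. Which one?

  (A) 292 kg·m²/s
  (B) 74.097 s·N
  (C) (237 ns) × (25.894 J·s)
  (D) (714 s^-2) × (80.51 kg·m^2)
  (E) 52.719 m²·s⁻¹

Reference: N·m·s = kg·m·s⁻²·m·s = kg·m²·s⁻¹.
Each option:
  (A) kg·m²·s⁻¹  ← same
  (B) N·s = kg·m·s⁻²·s = kg·m·s⁻¹
  (C) [s] · [kg·m²·s⁻¹] = kg·m²
  (D) [s⁻²] · [kg·m²] = kg·m²·s⁻²
  (E) m²·s⁻¹
Only (A) matches kg·m²·s⁻¹.

(A)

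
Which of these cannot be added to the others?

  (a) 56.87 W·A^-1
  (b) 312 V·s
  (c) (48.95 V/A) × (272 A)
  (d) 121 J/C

(b)

Work out the base dimensions of each:
  (a) W·A⁻¹ = J·s⁻¹·A⁻¹ = kg·m²·s⁻³·A⁻¹
  (b) V·s = J·C⁻¹·s = kg·m²·s⁻²·A⁻¹
  (c) [kg·m²·s⁻³·A⁻²] · [A] = kg·m²·s⁻³·A⁻¹
  (d) J·C⁻¹ = N·m·(s·A)⁻¹ = kg·m²·s⁻³·A⁻¹
All reduce to kg·m²·s⁻³·A⁻¹ except (b), which is kg·m²·s⁻²·A⁻¹.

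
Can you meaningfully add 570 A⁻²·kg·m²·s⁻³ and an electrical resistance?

Yes

Dimensions:
  570 A⁻²·kg·m²·s⁻³:  kg·m²·s⁻³·A⁻²
  an electrical resistance:  [electrical resistance] = kg·m²·s⁻³·A⁻²
Both are kg·m²·s⁻³·A⁻², so they have the same dimensions and can be added.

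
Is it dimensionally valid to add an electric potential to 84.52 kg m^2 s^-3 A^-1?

Dimensions:
  an electric potential:  [electric potential] = kg·m²·s⁻³·A⁻¹
  84.52 kg m^2 s^-3 A^-1:  kg·m²·s⁻³·A⁻¹
Both are kg·m²·s⁻³·A⁻¹, so they have the same dimensions and can be added.

Yes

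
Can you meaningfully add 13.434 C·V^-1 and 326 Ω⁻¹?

Dimensions:
  13.434 C·V^-1:  C·V⁻¹ = s·A·(J·C⁻¹)⁻¹ = kg⁻¹·m⁻²·s⁴·A²
  326 Ω⁻¹:  Ω⁻¹ = (V·A⁻¹)⁻¹ = kg⁻¹·m⁻²·s³·A²
kg⁻¹·m⁻²·s⁴·A² ≠ kg⁻¹·m⁻²·s³·A², so they cannot be added.

No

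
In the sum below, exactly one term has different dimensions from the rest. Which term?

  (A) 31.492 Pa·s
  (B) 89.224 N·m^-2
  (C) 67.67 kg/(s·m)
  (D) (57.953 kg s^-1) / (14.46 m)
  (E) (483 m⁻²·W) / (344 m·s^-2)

(B)

Dimensions:
  (A) Pa·s = N·m⁻²·s = kg·m⁻¹·s⁻¹
  (B) N·m⁻² = kg·m·s⁻²·m⁻² = kg·m⁻¹·s⁻²
  (C) kg·m⁻¹·s⁻¹
  (D) [kg·s⁻¹] / [m] = kg·m⁻¹·s⁻¹
  (E) [kg·s⁻³] / [m·s⁻²] = kg·m⁻¹·s⁻¹
All reduce to kg·m⁻¹·s⁻¹ except (B), which is kg·m⁻¹·s⁻².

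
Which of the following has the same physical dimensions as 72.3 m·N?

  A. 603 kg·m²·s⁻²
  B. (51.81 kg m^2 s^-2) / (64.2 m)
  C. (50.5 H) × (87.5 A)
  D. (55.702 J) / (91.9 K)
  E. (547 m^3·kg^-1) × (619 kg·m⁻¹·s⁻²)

Reference: N·m = kg·m·s⁻²·m = kg·m²·s⁻².
Each option:
  A. kg·m²·s⁻²  ← same
  B. [kg·m²·s⁻²] / [m] = kg·m·s⁻²
  C. [kg·m²·s⁻²·A⁻²] · [A] = kg·m²·s⁻²·A⁻¹
  D. [kg·m²·s⁻²] / [K] = kg·m²·s⁻²·K⁻¹
  E. [kg⁻¹·m³] · [kg·m⁻¹·s⁻²] = m²·s⁻²
Only A. matches kg·m²·s⁻².

A.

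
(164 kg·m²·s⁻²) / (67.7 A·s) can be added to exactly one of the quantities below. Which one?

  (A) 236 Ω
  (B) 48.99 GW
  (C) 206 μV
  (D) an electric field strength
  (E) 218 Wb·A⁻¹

(C)

Reference: [kg·m²·s⁻²] / [s·A] = kg·m²·s⁻³·A⁻¹.
Each option:
  (A) Ω = V·A⁻¹ = kg·m²·s⁻³·A⁻²
  (B) W = J·s⁻¹ = kg·m²·s⁻³
  (C) V = J·C⁻¹ = kg·m²·s⁻³·A⁻¹  ← same
  (D) [electric field strength] = kg·m·s⁻³·A⁻¹
  (E) Wb·A⁻¹ = V·s·A⁻¹ = kg·m²·s⁻²·A⁻²
Only (C) matches kg·m²·s⁻³·A⁻¹.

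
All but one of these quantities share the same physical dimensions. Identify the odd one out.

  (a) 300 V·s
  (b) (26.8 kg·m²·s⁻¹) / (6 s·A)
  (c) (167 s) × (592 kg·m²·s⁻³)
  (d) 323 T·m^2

(c)

Work out the base dimensions of each:
  (a) V·s = J·C⁻¹·s = kg·m²·s⁻²·A⁻¹
  (b) [kg·m²·s⁻¹] / [s·A] = kg·m²·s⁻²·A⁻¹
  (c) [s] · [kg·m²·s⁻³] = kg·m²·s⁻²
  (d) T·m² = Wb·m⁻²·m² = kg·m²·s⁻²·A⁻¹
All reduce to kg·m²·s⁻²·A⁻¹ except (c), which is kg·m²·s⁻².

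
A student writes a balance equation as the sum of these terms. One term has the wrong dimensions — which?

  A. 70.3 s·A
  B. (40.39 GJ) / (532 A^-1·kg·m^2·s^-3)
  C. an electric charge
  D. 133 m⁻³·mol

D.

Reduce each to base SI dimensions:
  A. s·A
  B. [kg·m²·s⁻²] / [kg·m²·s⁻³·A⁻¹] = s·A
  C. [electric charge] = s·A
  D. mol·m⁻³ = m⁻³·mol
All reduce to s·A except D., which is m⁻³·mol.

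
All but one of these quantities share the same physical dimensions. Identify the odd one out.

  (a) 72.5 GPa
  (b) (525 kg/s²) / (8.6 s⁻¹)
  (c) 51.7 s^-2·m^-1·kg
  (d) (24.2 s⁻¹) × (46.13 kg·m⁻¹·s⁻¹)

Expand each in SI base units:
  (a) Pa = N·m⁻² = kg·m⁻¹·s⁻²
  (b) [kg·s⁻²] / [s⁻¹] = kg·s⁻¹
  (c) kg·m⁻¹·s⁻²
  (d) [s⁻¹] · [kg·m⁻¹·s⁻¹] = kg·m⁻¹·s⁻²
All reduce to kg·m⁻¹·s⁻² except (b), which is kg·s⁻¹.

(b)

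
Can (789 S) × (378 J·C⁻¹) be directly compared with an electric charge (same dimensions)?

No

Work out the base dimensions of each:
  (789 S) × (378 J·C⁻¹):  [kg⁻¹·m⁻²·s³·A²] · [kg·m²·s⁻³·A⁻¹] = A
  an electric charge:  [electric charge] = s·A
A ≠ s·A, so they cannot be added.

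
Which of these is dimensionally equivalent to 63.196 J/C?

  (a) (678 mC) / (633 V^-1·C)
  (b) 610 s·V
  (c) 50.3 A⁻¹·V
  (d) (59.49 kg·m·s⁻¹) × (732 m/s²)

Reference: J·C⁻¹ = N·m·(s·A)⁻¹ = kg·m²·s⁻³·A⁻¹.
Each option:
  (a) [s·A] / [kg⁻¹·m⁻²·s⁴·A²] = kg·m²·s⁻³·A⁻¹  ← same
  (b) V·s = J·C⁻¹·s = kg·m²·s⁻²·A⁻¹
  (c) V·A⁻¹ = J·C⁻¹·A⁻¹ = kg·m²·s⁻³·A⁻²
  (d) [kg·m·s⁻¹] · [m·s⁻²] = kg·m²·s⁻³
Only (a) matches kg·m²·s⁻³·A⁻¹.

(a)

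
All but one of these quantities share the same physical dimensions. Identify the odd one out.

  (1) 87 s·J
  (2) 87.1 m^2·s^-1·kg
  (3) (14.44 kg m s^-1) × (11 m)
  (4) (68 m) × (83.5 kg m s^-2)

(4)

In SI base units:
  (1) J·s = N·m·s = kg·m²·s⁻¹
  (2) kg·m²·s⁻¹
  (3) [kg·m·s⁻¹] · [m] = kg·m²·s⁻¹
  (4) [m] · [kg·m·s⁻²] = kg·m²·s⁻²
All reduce to kg·m²·s⁻¹ except (4), which is kg·m²·s⁻².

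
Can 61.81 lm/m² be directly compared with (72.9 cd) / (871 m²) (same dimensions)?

Yes

Expand each in SI base units:
  61.81 lm/m²:  lm·m⁻² = cd·m⁻² = m⁻²·cd
  (72.9 cd) / (871 m²):  [cd] / [m²] = m⁻²·cd
Both are m⁻²·cd, so they have the same dimensions and can be added.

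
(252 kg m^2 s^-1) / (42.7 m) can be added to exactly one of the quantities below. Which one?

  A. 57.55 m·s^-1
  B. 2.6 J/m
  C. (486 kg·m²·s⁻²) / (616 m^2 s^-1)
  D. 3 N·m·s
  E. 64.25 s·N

E.

Reference: [kg·m²·s⁻¹] / [m] = kg·m·s⁻¹.
Each option:
  A. m·s⁻¹
  B. J·m⁻¹ = N·m·m⁻¹ = kg·m·s⁻²
  C. [kg·m²·s⁻²] / [m²·s⁻¹] = kg·s⁻¹
  D. N·m·s = kg·m·s⁻²·m·s = kg·m²·s⁻¹
  E. N·s = kg·m·s⁻²·s = kg·m·s⁻¹  ← same
Only E. matches kg·m·s⁻¹.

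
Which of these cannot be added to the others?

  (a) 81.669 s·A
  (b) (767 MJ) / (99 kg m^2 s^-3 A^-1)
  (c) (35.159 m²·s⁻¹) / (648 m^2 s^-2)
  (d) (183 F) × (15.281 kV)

Expand each in SI base units:
  (a) A·s = s·A
  (b) [kg·m²·s⁻²] / [kg·m²·s⁻³·A⁻¹] = s·A
  (c) [m²·s⁻¹] / [m²·s⁻²] = s
  (d) [kg⁻¹·m⁻²·s⁴·A²] · [kg·m²·s⁻³·A⁻¹] = s·A
All reduce to s·A except (c), which is s.

(c)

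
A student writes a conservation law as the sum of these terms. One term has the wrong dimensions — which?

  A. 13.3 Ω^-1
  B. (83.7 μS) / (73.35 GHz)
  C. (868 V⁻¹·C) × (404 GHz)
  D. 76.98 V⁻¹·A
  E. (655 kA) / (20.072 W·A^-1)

B.

Dimensions:
  A. Ω⁻¹ = (V·A⁻¹)⁻¹ = kg⁻¹·m⁻²·s³·A²
  B. [kg⁻¹·m⁻²·s³·A²] / [s⁻¹] = kg⁻¹·m⁻²·s⁴·A²
  C. [kg⁻¹·m⁻²·s⁴·A²] · [s⁻¹] = kg⁻¹·m⁻²·s³·A²
  D. A·V⁻¹ = A·(J·C⁻¹)⁻¹ = kg⁻¹·m⁻²·s³·A²
  E. [A] / [kg·m²·s⁻³·A⁻¹] = kg⁻¹·m⁻²·s³·A²
All reduce to kg⁻¹·m⁻²·s³·A² except B., which is kg⁻¹·m⁻²·s⁴·A².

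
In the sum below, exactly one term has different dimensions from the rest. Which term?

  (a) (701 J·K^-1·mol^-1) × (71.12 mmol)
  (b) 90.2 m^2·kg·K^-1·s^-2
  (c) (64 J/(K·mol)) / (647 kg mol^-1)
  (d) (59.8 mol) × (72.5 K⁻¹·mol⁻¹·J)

Dimensions:
  (a) [kg·m²·s⁻²·K⁻¹·mol⁻¹] · [mol] = kg·m²·s⁻²·K⁻¹
  (b) kg·m²·s⁻²·K⁻¹
  (c) [kg·m²·s⁻²·K⁻¹·mol⁻¹] / [kg·mol⁻¹] = m²·s⁻²·K⁻¹
  (d) [mol] · [kg·m²·s⁻²·K⁻¹·mol⁻¹] = kg·m²·s⁻²·K⁻¹
All reduce to kg·m²·s⁻²·K⁻¹ except (c), which is m²·s⁻²·K⁻¹.

(c)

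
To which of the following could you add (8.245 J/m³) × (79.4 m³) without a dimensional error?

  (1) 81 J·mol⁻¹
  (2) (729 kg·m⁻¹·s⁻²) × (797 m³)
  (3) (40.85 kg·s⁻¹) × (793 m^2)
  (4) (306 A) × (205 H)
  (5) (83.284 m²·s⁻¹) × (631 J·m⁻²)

Reference: [kg·m⁻¹·s⁻²] · [m³] = kg·m²·s⁻².
Each option:
  (1) J·mol⁻¹ = N·m·mol⁻¹ = kg·m²·s⁻²·mol⁻¹
  (2) [kg·m⁻¹·s⁻²] · [m³] = kg·m²·s⁻²  ← same
  (3) [kg·s⁻¹] · [m²] = kg·m²·s⁻¹
  (4) [A] · [kg·m²·s⁻²·A⁻²] = kg·m²·s⁻²·A⁻¹
  (5) [m²·s⁻¹] · [kg·s⁻²] = kg·m²·s⁻³
Only (2) matches kg·m²·s⁻².

(2)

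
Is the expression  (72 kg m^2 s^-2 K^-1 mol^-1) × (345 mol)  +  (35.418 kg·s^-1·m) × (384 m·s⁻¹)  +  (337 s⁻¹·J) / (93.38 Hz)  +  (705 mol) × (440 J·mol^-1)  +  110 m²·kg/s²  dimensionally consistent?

No

In SI base units:
  (72 kg m^2 s^-2 K^-1 mol^-1) × (345 mol):  [kg·m²·s⁻²·K⁻¹·mol⁻¹] · [mol] = kg·m²·s⁻²·K⁻¹
  (35.418 kg·s^-1·m) × (384 m·s⁻¹):  [kg·m·s⁻¹] · [m·s⁻¹] = kg·m²·s⁻²
  (337 s⁻¹·J) / (93.38 Hz):  [kg·m²·s⁻³] / [s⁻¹] = kg·m²·s⁻²
  (705 mol) × (440 J·mol^-1):  [mol] · [kg·m²·s⁻²·mol⁻¹] = kg·m²·s⁻²
  110 m²·kg/s²:  kg·m²·s⁻²
The terms do not share a single dimension (kg·m²·s⁻² vs kg·m²·s⁻²·K⁻¹).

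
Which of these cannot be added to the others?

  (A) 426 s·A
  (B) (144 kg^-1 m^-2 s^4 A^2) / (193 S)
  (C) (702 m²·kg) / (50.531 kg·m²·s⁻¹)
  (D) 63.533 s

In SI base units:
  (A) A·s = s·A
  (B) [kg⁻¹·m⁻²·s⁴·A²] / [kg⁻¹·m⁻²·s³·A²] = s
  (C) [kg·m²] / [kg·m²·s⁻¹] = s
  (D) s
All reduce to s except (A), which is s·A.

(A)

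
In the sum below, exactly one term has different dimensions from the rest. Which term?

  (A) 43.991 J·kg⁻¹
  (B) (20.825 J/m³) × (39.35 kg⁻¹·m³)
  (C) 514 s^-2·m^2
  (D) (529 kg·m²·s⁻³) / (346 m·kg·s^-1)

Expand each in SI base units:
  (A) J·kg⁻¹ = N·m·kg⁻¹ = m²·s⁻²
  (B) [kg·m⁻¹·s⁻²] · [kg⁻¹·m³] = m²·s⁻²
  (C) m²·s⁻²
  (D) [kg·m²·s⁻³] / [kg·m·s⁻¹] = m·s⁻²
All reduce to m²·s⁻² except (D), which is m·s⁻².

(D)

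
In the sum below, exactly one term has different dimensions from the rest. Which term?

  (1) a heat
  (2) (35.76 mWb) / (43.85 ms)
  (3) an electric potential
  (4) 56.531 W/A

Reduce each to base SI dimensions:
  (1) [heat] = kg·m²·s⁻²
  (2) [kg·m²·s⁻²·A⁻¹] / [s] = kg·m²·s⁻³·A⁻¹
  (3) [electric potential] = kg·m²·s⁻³·A⁻¹
  (4) W·A⁻¹ = J·s⁻¹·A⁻¹ = kg·m²·s⁻³·A⁻¹
All reduce to kg·m²·s⁻³·A⁻¹ except (1), which is kg·m²·s⁻².

(1)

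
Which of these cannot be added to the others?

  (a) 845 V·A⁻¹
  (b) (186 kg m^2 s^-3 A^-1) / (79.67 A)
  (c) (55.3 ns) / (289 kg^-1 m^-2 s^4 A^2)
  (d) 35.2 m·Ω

In SI base units:
  (a) V·A⁻¹ = J·C⁻¹·A⁻¹ = kg·m²·s⁻³·A⁻²
  (b) [kg·m²·s⁻³·A⁻¹] / [A] = kg·m²·s⁻³·A⁻²
  (c) [s] / [kg⁻¹·m⁻²·s⁴·A²] = kg·m²·s⁻³·A⁻²
  (d) Ω·m = V·A⁻¹·m = kg·m³·s⁻³·A⁻²
All reduce to kg·m²·s⁻³·A⁻² except (d), which is kg·m³·s⁻³·A⁻².

(d)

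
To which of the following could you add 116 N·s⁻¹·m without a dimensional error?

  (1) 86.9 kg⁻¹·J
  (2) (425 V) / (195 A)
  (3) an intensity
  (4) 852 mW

(4)

Reference: N·m·s⁻¹ = kg·m·s⁻²·m·s⁻¹ = kg·m²·s⁻³.
Each option:
  (1) J·kg⁻¹ = N·m·kg⁻¹ = m²·s⁻²
  (2) [kg·m²·s⁻³·A⁻¹] / [A] = kg·m²·s⁻³·A⁻²
  (3) [intensity] = kg·s⁻³
  (4) W = J·s⁻¹ = kg·m²·s⁻³  ← same
Only (4) matches kg·m²·s⁻³.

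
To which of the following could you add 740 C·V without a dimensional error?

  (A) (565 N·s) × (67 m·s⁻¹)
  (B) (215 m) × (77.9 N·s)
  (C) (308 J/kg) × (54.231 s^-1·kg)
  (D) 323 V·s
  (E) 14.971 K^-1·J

(A)

Reference: C·V = s·A·J·C⁻¹ = kg·m²·s⁻².
Each option:
  (A) [kg·m·s⁻¹] · [m·s⁻¹] = kg·m²·s⁻²  ← same
  (B) [m] · [kg·m·s⁻¹] = kg·m²·s⁻¹
  (C) [m²·s⁻²] · [kg·s⁻¹] = kg·m²·s⁻³
  (D) V·s = J·C⁻¹·s = kg·m²·s⁻²·A⁻¹
  (E) J·K⁻¹ = N·m·K⁻¹ = kg·m²·s⁻²·K⁻¹
Only (A) matches kg·m²·s⁻².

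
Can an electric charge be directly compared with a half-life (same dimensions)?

Work out the base dimensions of each:
  an electric charge:  [electric charge] = s·A
  a half-life:  [half-life] = s
s·A ≠ s, so they cannot be added.

No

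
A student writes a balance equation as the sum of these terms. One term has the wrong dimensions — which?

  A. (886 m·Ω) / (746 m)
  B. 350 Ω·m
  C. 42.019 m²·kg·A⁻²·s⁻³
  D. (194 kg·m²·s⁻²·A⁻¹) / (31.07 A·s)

B.

In SI base units:
  A. [kg·m³·s⁻³·A⁻²] / [m] = kg·m²·s⁻³·A⁻²
  B. Ω·m = V·A⁻¹·m = kg·m³·s⁻³·A⁻²
  C. kg·m²·s⁻³·A⁻²
  D. [kg·m²·s⁻²·A⁻¹] / [s·A] = kg·m²·s⁻³·A⁻²
All reduce to kg·m²·s⁻³·A⁻² except B., which is kg·m³·s⁻³·A⁻².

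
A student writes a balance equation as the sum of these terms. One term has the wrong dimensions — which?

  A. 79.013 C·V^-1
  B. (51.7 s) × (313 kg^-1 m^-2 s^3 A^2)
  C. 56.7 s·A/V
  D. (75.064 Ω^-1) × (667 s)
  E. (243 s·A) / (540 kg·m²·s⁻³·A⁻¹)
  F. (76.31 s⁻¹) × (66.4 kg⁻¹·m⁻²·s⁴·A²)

F.

In SI base units:
  A. C·V⁻¹ = s·A·(J·C⁻¹)⁻¹ = kg⁻¹·m⁻²·s⁴·A²
  B. [s] · [kg⁻¹·m⁻²·s³·A²] = kg⁻¹·m⁻²·s⁴·A²
  C. A·s·V⁻¹ = A·s·(J·C⁻¹)⁻¹ = kg⁻¹·m⁻²·s⁴·A²
  D. [kg⁻¹·m⁻²·s³·A²] · [s] = kg⁻¹·m⁻²·s⁴·A²
  E. [s·A] / [kg·m²·s⁻³·A⁻¹] = kg⁻¹·m⁻²·s⁴·A²
  F. [s⁻¹] · [kg⁻¹·m⁻²·s⁴·A²] = kg⁻¹·m⁻²·s³·A²
All reduce to kg⁻¹·m⁻²·s⁴·A² except F., which is kg⁻¹·m⁻²·s³·A².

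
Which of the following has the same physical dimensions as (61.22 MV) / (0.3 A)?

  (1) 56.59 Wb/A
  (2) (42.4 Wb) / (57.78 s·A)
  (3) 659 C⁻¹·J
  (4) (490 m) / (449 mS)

(2)

Reference: [kg·m²·s⁻³·A⁻¹] / [A] = kg·m²·s⁻³·A⁻².
Each option:
  (1) Wb·A⁻¹ = V·s·A⁻¹ = kg·m²·s⁻²·A⁻²
  (2) [kg·m²·s⁻²·A⁻¹] / [s·A] = kg·m²·s⁻³·A⁻²  ← same
  (3) J·C⁻¹ = N·m·(s·A)⁻¹ = kg·m²·s⁻³·A⁻¹
  (4) [m] / [kg⁻¹·m⁻²·s³·A²] = kg·m³·s⁻³·A⁻²
Only (2) matches kg·m²·s⁻³·A⁻².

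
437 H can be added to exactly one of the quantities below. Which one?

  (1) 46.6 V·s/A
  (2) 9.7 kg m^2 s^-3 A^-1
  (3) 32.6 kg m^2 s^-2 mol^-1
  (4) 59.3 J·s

Reference: H = V·s·A⁻¹ = kg·m²·s⁻²·A⁻².
Each option:
  (1) V·s·A⁻¹ = J·C⁻¹·s·A⁻¹ = kg·m²·s⁻²·A⁻²  ← same
  (2) kg·m²·s⁻³·A⁻¹
  (3) kg·m²·s⁻²·mol⁻¹
  (4) J·s = N·m·s = kg·m²·s⁻¹
Only (1) matches kg·m²·s⁻²·A⁻².

(1)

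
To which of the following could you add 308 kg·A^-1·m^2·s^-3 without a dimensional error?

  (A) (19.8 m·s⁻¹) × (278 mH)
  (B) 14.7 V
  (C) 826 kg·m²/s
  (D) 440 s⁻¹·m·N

Reference: kg·m²·s⁻³·A⁻¹.
Each option:
  (A) [m·s⁻¹] · [kg·m²·s⁻²·A⁻²] = kg·m³·s⁻³·A⁻²
  (B) V = J·C⁻¹ = kg·m²·s⁻³·A⁻¹  ← same
  (C) kg·m²·s⁻¹
  (D) N·m·s⁻¹ = kg·m·s⁻²·m·s⁻¹ = kg·m²·s⁻³
Only (B) matches kg·m²·s⁻³·A⁻¹.

(B)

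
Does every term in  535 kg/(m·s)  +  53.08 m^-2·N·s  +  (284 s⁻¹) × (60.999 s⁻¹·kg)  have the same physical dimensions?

No

Reduce each to base SI dimensions:
  535 kg/(m·s):  kg·m⁻¹·s⁻¹
  53.08 m^-2·N·s:  N·s·m⁻² = kg·m·s⁻²·s·m⁻² = kg·m⁻¹·s⁻¹
  (284 s⁻¹) × (60.999 s⁻¹·kg):  [s⁻¹] · [kg·s⁻¹] = kg·s⁻²
The terms do not share a single dimension (kg·m⁻¹·s⁻¹ vs kg·s⁻²).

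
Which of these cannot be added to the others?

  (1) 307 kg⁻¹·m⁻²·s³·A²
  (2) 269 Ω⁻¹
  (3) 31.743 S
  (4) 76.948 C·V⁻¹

Expand each in SI base units:
  (1) kg⁻¹·m⁻²·s³·A²
  (2) Ω⁻¹ = (V·A⁻¹)⁻¹ = kg⁻¹·m⁻²·s³·A²
  (3) S = Ω⁻¹ = kg⁻¹·m⁻²·s³·A²
  (4) C·V⁻¹ = s·A·(J·C⁻¹)⁻¹ = kg⁻¹·m⁻²·s⁴·A²
All reduce to kg⁻¹·m⁻²·s³·A² except (4), which is kg⁻¹·m⁻²·s⁴·A².

(4)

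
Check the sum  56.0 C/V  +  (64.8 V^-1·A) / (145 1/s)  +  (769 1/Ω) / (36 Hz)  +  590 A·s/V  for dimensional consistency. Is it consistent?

Yes

Work out the base dimensions of each:
  56.0 C/V:  C·V⁻¹ = s·A·(J·C⁻¹)⁻¹ = kg⁻¹·m⁻²·s⁴·A²
  (64.8 V^-1·A) / (145 1/s):  [kg⁻¹·m⁻²·s³·A²] / [s⁻¹] = kg⁻¹·m⁻²·s⁴·A²
  (769 1/Ω) / (36 Hz):  [kg⁻¹·m⁻²·s³·A²] / [s⁻¹] = kg⁻¹·m⁻²·s⁴·A²
  590 A·s/V:  A·s·V⁻¹ = A·s·(J·C⁻¹)⁻¹ = kg⁻¹·m⁻²·s⁴·A²
Every term reduces to kg⁻¹·m⁻²·s⁴·A².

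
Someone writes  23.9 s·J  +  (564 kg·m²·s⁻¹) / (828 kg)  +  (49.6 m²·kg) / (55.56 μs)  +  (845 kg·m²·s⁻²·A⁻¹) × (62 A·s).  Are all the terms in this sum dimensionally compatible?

No

Work out the base dimensions of each:
  23.9 s·J:  J·s = N·m·s = kg·m²·s⁻¹
  (564 kg·m²·s⁻¹) / (828 kg):  [kg·m²·s⁻¹] / [kg] = m²·s⁻¹
  (49.6 m²·kg) / (55.56 μs):  [kg·m²] / [s] = kg·m²·s⁻¹
  (845 kg·m²·s⁻²·A⁻¹) × (62 A·s):  [kg·m²·s⁻²·A⁻¹] · [s·A] = kg·m²·s⁻¹
The terms do not share a single dimension (kg·m²·s⁻¹ vs m²·s⁻¹).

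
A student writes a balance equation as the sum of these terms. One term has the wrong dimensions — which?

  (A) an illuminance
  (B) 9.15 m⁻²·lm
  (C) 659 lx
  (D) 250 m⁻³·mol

Expand each in SI base units:
  (A) [illuminance] = m⁻²·cd
  (B) lm·m⁻² = cd·m⁻² = m⁻²·cd
  (C) lx = lm·m⁻² = m⁻²·cd
  (D) m⁻³·mol
All reduce to m⁻²·cd except (D), which is m⁻³·mol.

(D)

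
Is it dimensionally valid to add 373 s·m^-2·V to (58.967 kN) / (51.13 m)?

In SI base units:
  373 s·m^-2·V:  V·s·m⁻² = J·C⁻¹·s·m⁻² = kg·s⁻²·A⁻¹
  (58.967 kN) / (51.13 m):  [kg·m·s⁻²] / [m] = kg·s⁻²
kg·s⁻²·A⁻¹ ≠ kg·s⁻², so they cannot be added.

No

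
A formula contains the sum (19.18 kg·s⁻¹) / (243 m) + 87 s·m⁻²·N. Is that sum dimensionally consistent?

Expand each in SI base units:
  (19.18 kg·s⁻¹) / (243 m):  [kg·s⁻¹] / [m] = kg·m⁻¹·s⁻¹
  87 s·m⁻²·N:  N·s·m⁻² = kg·m·s⁻²·s·m⁻² = kg·m⁻¹·s⁻¹
Both are kg·m⁻¹·s⁻¹, so they have the same dimensions and can be added.

Yes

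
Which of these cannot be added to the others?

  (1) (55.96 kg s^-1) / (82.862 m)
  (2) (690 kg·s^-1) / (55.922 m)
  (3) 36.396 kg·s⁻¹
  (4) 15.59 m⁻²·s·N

(3)

Work out the base dimensions of each:
  (1) [kg·s⁻¹] / [m] = kg·m⁻¹·s⁻¹
  (2) [kg·s⁻¹] / [m] = kg·m⁻¹·s⁻¹
  (3) kg·s⁻¹
  (4) N·s·m⁻² = kg·m·s⁻²·s·m⁻² = kg·m⁻¹·s⁻¹
All reduce to kg·m⁻¹·s⁻¹ except (3), which is kg·s⁻¹.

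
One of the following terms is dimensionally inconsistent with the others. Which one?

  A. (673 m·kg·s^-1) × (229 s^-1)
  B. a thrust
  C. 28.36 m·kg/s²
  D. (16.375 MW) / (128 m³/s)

Expand each in SI base units:
  A. [kg·m·s⁻¹] · [s⁻¹] = kg·m·s⁻²
  B. [thrust] = kg·m·s⁻²
  C. kg·m·s⁻²
  D. [kg·m²·s⁻³] / [m³·s⁻¹] = kg·m⁻¹·s⁻²
All reduce to kg·m·s⁻² except D., which is kg·m⁻¹·s⁻².

D.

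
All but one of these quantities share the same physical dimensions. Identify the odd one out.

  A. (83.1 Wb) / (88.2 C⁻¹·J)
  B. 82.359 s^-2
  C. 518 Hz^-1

B.

Reduce each to base SI dimensions:
  A. [kg·m²·s⁻²·A⁻¹] / [kg·m²·s⁻³·A⁻¹] = s
  B. s⁻²
  C. Hz⁻¹ = (s⁻¹)⁻¹ = s
All reduce to s except B., which is s⁻².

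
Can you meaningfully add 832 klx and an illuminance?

Yes

In SI base units:
  832 klx:  lx = lm·m⁻² = m⁻²·cd
  an illuminance:  [illuminance] = m⁻²·cd
Both are m⁻²·cd, so they have the same dimensions and can be added.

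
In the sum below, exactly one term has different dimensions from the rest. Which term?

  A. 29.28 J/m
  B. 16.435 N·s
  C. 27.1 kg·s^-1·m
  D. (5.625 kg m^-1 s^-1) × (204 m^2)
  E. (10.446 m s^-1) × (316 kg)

In SI base units:
  A. J·m⁻¹ = N·m·m⁻¹ = kg·m·s⁻²
  B. N·s = kg·m·s⁻²·s = kg·m·s⁻¹
  C. kg·m·s⁻¹
  D. [kg·m⁻¹·s⁻¹] · [m²] = kg·m·s⁻¹
  E. [m·s⁻¹] · [kg] = kg·m·s⁻¹
All reduce to kg·m·s⁻¹ except A., which is kg·m·s⁻².

A.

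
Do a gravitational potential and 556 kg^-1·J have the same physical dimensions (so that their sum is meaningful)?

Yes

In SI base units:
  a gravitational potential:  [gravitational potential] = m²·s⁻²
  556 kg^-1·J:  J·kg⁻¹ = N·m·kg⁻¹ = m²·s⁻²
Both are m²·s⁻², so they have the same dimensions and can be added.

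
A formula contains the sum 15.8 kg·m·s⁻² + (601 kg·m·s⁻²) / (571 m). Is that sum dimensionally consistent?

No

Expand each in SI base units:
  15.8 kg·m·s⁻²:  kg·m·s⁻²
  (601 kg·m·s⁻²) / (571 m):  [kg·m·s⁻²] / [m] = kg·s⁻²
kg·m·s⁻² ≠ kg·s⁻², so they cannot be added.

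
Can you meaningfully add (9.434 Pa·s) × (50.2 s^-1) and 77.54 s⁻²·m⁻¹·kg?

Yes

Expand each in SI base units:
  (9.434 Pa·s) × (50.2 s^-1):  [kg·m⁻¹·s⁻¹] · [s⁻¹] = kg·m⁻¹·s⁻²
  77.54 s⁻²·m⁻¹·kg:  kg·m⁻¹·s⁻²
Both are kg·m⁻¹·s⁻², so they have the same dimensions and can be added.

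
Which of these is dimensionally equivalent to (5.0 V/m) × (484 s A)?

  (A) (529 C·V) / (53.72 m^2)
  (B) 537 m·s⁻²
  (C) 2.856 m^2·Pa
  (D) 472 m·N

(C)

Reference: [kg·m·s⁻³·A⁻¹] · [s·A] = kg·m·s⁻².
Each option:
  (A) [kg·m²·s⁻²] / [m²] = kg·s⁻²
  (B) m·s⁻²
  (C) Pa·m² = N·m⁻²·m² = kg·m·s⁻²  ← same
  (D) N·m = kg·m·s⁻²·m = kg·m²·s⁻²
Only (C) matches kg·m·s⁻².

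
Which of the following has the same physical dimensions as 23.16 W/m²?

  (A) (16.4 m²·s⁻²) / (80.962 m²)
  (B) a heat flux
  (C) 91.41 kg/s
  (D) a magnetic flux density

Reference: W·m⁻² = J·s⁻¹·m⁻² = kg·s⁻³.
Each option:
  (A) [m²·s⁻²] / [m²] = s⁻²
  (B) [heat flux] = kg·s⁻³  ← same
  (C) kg·s⁻¹
  (D) [magnetic flux density] = kg·s⁻²·A⁻¹
Only (B) matches kg·s⁻³.

(B)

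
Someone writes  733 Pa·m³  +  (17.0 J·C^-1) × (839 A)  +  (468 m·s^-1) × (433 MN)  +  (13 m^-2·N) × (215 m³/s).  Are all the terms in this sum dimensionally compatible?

Work out the base dimensions of each:
  733 Pa·m³:  Pa·m³ = N·m⁻²·m³ = kg·m²·s⁻²
  (17.0 J·C^-1) × (839 A):  [kg·m²·s⁻³·A⁻¹] · [A] = kg·m²·s⁻³
  (468 m·s^-1) × (433 MN):  [m·s⁻¹] · [kg·m·s⁻²] = kg·m²·s⁻³
  (13 m^-2·N) × (215 m³/s):  [kg·m⁻¹·s⁻²] · [m³·s⁻¹] = kg·m²·s⁻³
The terms do not share a single dimension (kg·m²·s⁻² vs kg·m²·s⁻³).

No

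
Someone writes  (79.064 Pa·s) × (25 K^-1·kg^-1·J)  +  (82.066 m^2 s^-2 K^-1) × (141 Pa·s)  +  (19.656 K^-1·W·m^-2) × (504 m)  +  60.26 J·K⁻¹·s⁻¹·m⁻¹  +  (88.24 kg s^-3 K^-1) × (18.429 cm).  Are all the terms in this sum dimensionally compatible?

Yes

Expand each in SI base units:
  (79.064 Pa·s) × (25 K^-1·kg^-1·J):  [kg·m⁻¹·s⁻¹] · [m²·s⁻²·K⁻¹] = kg·m·s⁻³·K⁻¹
  (82.066 m^2 s^-2 K^-1) × (141 Pa·s):  [m²·s⁻²·K⁻¹] · [kg·m⁻¹·s⁻¹] = kg·m·s⁻³·K⁻¹
  (19.656 K^-1·W·m^-2) × (504 m):  [kg·s⁻³·K⁻¹] · [m] = kg·m·s⁻³·K⁻¹
  60.26 J·K⁻¹·s⁻¹·m⁻¹:  J·s⁻¹·m⁻¹·K⁻¹ = N·m·s⁻¹·m⁻¹·K⁻¹ = kg·m·s⁻³·K⁻¹
  (88.24 kg s^-3 K^-1) × (18.429 cm):  [kg·s⁻³·K⁻¹] · [m] = kg·m·s⁻³·K⁻¹
Every term reduces to kg·m·s⁻³·K⁻¹.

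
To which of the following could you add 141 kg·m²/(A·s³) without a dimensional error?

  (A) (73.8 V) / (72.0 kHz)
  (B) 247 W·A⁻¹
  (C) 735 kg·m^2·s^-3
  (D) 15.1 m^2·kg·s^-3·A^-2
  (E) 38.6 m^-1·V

Reference: kg·m²·s⁻³·A⁻¹.
Each option:
  (A) [kg·m²·s⁻³·A⁻¹] / [s⁻¹] = kg·m²·s⁻²·A⁻¹
  (B) W·A⁻¹ = J·s⁻¹·A⁻¹ = kg·m²·s⁻³·A⁻¹  ← same
  (C) kg·m²·s⁻³
  (D) kg·m²·s⁻³·A⁻²
  (E) V·m⁻¹ = J·C⁻¹·m⁻¹ = kg·m·s⁻³·A⁻¹
Only (B) matches kg·m²·s⁻³·A⁻¹.

(B)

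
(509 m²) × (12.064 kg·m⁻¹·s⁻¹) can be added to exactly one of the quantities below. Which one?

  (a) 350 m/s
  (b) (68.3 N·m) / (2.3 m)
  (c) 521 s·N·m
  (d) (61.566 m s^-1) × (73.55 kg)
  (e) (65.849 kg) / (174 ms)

Reference: [m²] · [kg·m⁻¹·s⁻¹] = kg·m·s⁻¹.
Each option:
  (a) m·s⁻¹
  (b) [kg·m²·s⁻²] / [m] = kg·m·s⁻²
  (c) N·m·s = kg·m·s⁻²·m·s = kg·m²·s⁻¹
  (d) [m·s⁻¹] · [kg] = kg·m·s⁻¹  ← same
  (e) [kg] / [s] = kg·s⁻¹
Only (d) matches kg·m·s⁻¹.

(d)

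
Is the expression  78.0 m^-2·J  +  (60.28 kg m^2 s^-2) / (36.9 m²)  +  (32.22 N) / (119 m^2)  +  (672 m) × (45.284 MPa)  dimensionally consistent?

In SI base units:
  78.0 m^-2·J:  J·m⁻² = N·m·m⁻² = kg·s⁻²
  (60.28 kg m^2 s^-2) / (36.9 m²):  [kg·m²·s⁻²] / [m²] = kg·s⁻²
  (32.22 N) / (119 m^2):  [kg·m·s⁻²] / [m²] = kg·m⁻¹·s⁻²
  (672 m) × (45.284 MPa):  [m] · [kg·m⁻¹·s⁻²] = kg·s⁻²
The terms do not share a single dimension (kg·m⁻¹·s⁻² vs kg·s⁻²).

No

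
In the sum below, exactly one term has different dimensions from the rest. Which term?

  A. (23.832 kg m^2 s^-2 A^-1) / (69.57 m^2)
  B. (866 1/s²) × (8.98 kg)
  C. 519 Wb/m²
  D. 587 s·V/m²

B.

Expand each in SI base units:
  A. [kg·m²·s⁻²·A⁻¹] / [m²] = kg·s⁻²·A⁻¹
  B. [s⁻²] · [kg] = kg·s⁻²
  C. Wb·m⁻² = V·s·m⁻² = kg·s⁻²·A⁻¹
  D. V·s·m⁻² = J·C⁻¹·s·m⁻² = kg·s⁻²·A⁻¹
All reduce to kg·s⁻²·A⁻¹ except B., which is kg·s⁻².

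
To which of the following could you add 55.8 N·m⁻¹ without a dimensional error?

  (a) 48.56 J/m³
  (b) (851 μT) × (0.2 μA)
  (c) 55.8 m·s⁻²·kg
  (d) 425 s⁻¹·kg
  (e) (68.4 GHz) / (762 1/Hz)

(b)

Reference: N·m⁻¹ = kg·m·s⁻²·m⁻¹ = kg·s⁻².
Each option:
  (a) J·m⁻³ = N·m·m⁻³ = kg·m⁻¹·s⁻²
  (b) [kg·s⁻²·A⁻¹] · [A] = kg·s⁻²  ← same
  (c) kg·m·s⁻²
  (d) kg·s⁻¹
  (e) [s⁻¹] / [s] = s⁻²
Only (b) matches kg·s⁻².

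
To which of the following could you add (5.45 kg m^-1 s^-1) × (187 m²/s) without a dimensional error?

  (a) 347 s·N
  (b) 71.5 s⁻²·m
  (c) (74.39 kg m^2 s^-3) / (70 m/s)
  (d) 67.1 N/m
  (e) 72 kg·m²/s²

Reference: [kg·m⁻¹·s⁻¹] · [m²·s⁻¹] = kg·m·s⁻².
Each option:
  (a) N·s = kg·m·s⁻²·s = kg·m·s⁻¹
  (b) m·s⁻²
  (c) [kg·m²·s⁻³] / [m·s⁻¹] = kg·m·s⁻²  ← same
  (d) N·m⁻¹ = kg·m·s⁻²·m⁻¹ = kg·s⁻²
  (e) kg·m²·s⁻²
Only (c) matches kg·m·s⁻².

(c)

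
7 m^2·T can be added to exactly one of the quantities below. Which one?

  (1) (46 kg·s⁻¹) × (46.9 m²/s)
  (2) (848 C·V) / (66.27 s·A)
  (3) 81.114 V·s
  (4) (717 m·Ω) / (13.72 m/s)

Reference: T·m² = Wb·m⁻²·m² = kg·m²·s⁻²·A⁻¹.
Each option:
  (1) [kg·s⁻¹] · [m²·s⁻¹] = kg·m²·s⁻²
  (2) [kg·m²·s⁻²] / [s·A] = kg·m²·s⁻³·A⁻¹
  (3) V·s = J·C⁻¹·s = kg·m²·s⁻²·A⁻¹  ← same
  (4) [kg·m³·s⁻³·A⁻²] / [m·s⁻¹] = kg·m²·s⁻²·A⁻²
Only (3) matches kg·m²·s⁻²·A⁻¹.

(3)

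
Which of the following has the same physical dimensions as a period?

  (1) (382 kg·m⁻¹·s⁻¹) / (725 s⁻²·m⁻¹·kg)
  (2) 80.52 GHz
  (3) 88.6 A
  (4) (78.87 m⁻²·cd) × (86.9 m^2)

Reference: [period] = s.
Each option:
  (1) [kg·m⁻¹·s⁻¹] / [kg·m⁻¹·s⁻²] = s  ← same
  (2) Hz = s⁻¹
  (3) A
  (4) [m⁻²·cd] · [m²] = cd
Only (1) matches s.

(1)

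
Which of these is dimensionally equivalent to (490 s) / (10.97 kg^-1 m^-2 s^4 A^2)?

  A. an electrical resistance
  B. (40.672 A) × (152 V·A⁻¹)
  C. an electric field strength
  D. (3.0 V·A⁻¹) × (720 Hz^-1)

A.

Reference: [s] / [kg⁻¹·m⁻²·s⁴·A²] = kg·m²·s⁻³·A⁻².
Each option:
  A. [electrical resistance] = kg·m²·s⁻³·A⁻²  ← same
  B. [A] · [kg·m²·s⁻³·A⁻²] = kg·m²·s⁻³·A⁻¹
  C. [electric field strength] = kg·m·s⁻³·A⁻¹
  D. [kg·m²·s⁻³·A⁻²] · [s] = kg·m²·s⁻²·A⁻²
Only A. matches kg·m²·s⁻³·A⁻².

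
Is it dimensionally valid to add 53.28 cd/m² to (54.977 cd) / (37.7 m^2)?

Dimensions:
  53.28 cd/m²:  cd·m⁻² = m⁻²·cd
  (54.977 cd) / (37.7 m^2):  [cd] / [m²] = m⁻²·cd
Both are m⁻²·cd, so they have the same dimensions and can be added.

Yes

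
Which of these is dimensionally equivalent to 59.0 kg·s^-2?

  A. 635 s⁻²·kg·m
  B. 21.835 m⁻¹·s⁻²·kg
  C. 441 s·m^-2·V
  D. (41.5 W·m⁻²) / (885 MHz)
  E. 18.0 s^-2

Reference: kg·s⁻².
Each option:
  A. kg·m·s⁻²
  B. kg·m⁻¹·s⁻²
  C. V·s·m⁻² = J·C⁻¹·s·m⁻² = kg·s⁻²·A⁻¹
  D. [kg·s⁻³] / [s⁻¹] = kg·s⁻²  ← same
  E. s⁻²
Only D. matches kg·s⁻².

D.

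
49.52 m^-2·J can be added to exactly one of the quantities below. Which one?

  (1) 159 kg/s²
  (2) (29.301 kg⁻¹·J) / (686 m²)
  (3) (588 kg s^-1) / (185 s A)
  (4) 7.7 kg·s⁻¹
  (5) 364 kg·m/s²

(1)

Reference: J·m⁻² = N·m·m⁻² = kg·s⁻².
Each option:
  (1) kg·s⁻²  ← same
  (2) [m²·s⁻²] / [m²] = s⁻²
  (3) [kg·s⁻¹] / [s·A] = kg·s⁻²·A⁻¹
  (4) kg·s⁻¹
  (5) kg·m·s⁻²
Only (1) matches kg·s⁻².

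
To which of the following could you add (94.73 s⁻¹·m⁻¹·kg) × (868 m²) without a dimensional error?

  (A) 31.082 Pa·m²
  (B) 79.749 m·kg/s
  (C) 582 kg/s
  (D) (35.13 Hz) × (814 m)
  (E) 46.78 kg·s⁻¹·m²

(B)

Reference: [kg·m⁻¹·s⁻¹] · [m²] = kg·m·s⁻¹.
Each option:
  (A) Pa·m² = N·m⁻²·m² = kg·m·s⁻²
  (B) kg·m·s⁻¹  ← same
  (C) kg·s⁻¹
  (D) [s⁻¹] · [m] = m·s⁻¹
  (E) kg·m²·s⁻¹
Only (B) matches kg·m·s⁻¹.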